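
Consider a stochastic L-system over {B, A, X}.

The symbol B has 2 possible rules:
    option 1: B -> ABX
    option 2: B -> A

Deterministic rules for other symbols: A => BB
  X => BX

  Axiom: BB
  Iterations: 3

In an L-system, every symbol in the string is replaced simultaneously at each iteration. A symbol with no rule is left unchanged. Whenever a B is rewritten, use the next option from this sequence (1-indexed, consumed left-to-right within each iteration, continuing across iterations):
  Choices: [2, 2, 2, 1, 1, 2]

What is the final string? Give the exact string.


Answer: AABXABXA

Derivation:
Step 0: BB
Step 1: AA  (used choices [2, 2])
Step 2: BBBB  (used choices [])
Step 3: AABXABXA  (used choices [2, 1, 1, 2])


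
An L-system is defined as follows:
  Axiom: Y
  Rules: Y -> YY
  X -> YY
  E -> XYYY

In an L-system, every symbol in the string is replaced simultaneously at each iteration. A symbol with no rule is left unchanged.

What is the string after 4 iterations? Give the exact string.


Step 0: Y
Step 1: YY
Step 2: YYYY
Step 3: YYYYYYYY
Step 4: YYYYYYYYYYYYYYYY

Answer: YYYYYYYYYYYYYYYY


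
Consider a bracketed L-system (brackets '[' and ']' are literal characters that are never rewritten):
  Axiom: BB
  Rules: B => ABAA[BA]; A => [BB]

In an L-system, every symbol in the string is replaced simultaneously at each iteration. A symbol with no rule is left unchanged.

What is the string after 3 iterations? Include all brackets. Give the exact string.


Answer: [ABAA[BA]ABAA[BA]][BB]ABAA[BA][BB][BB][ABAA[BA][BB]][ABAA[BA]ABAA[BA]][ABAA[BA]ABAA[BA]][[BB]ABAA[BA][BB][BB][ABAA[BA][BB]][ABAA[BA]ABAA[BA]]][ABAA[BA]ABAA[BA]][BB]ABAA[BA][BB][BB][ABAA[BA][BB]][ABAA[BA]ABAA[BA]][ABAA[BA]ABAA[BA]][[BB]ABAA[BA][BB][BB][ABAA[BA][BB]][ABAA[BA]ABAA[BA]]]

Derivation:
Step 0: BB
Step 1: ABAA[BA]ABAA[BA]
Step 2: [BB]ABAA[BA][BB][BB][ABAA[BA][BB]][BB]ABAA[BA][BB][BB][ABAA[BA][BB]]
Step 3: [ABAA[BA]ABAA[BA]][BB]ABAA[BA][BB][BB][ABAA[BA][BB]][ABAA[BA]ABAA[BA]][ABAA[BA]ABAA[BA]][[BB]ABAA[BA][BB][BB][ABAA[BA][BB]][ABAA[BA]ABAA[BA]]][ABAA[BA]ABAA[BA]][BB]ABAA[BA][BB][BB][ABAA[BA][BB]][ABAA[BA]ABAA[BA]][ABAA[BA]ABAA[BA]][[BB]ABAA[BA][BB][BB][ABAA[BA][BB]][ABAA[BA]ABAA[BA]]]


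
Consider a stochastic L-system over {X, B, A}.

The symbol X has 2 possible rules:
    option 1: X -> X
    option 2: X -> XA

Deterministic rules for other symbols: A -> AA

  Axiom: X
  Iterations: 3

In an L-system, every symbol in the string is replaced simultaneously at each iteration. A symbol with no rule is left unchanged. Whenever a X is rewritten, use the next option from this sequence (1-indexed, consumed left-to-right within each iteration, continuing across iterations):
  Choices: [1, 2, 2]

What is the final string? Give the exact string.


Step 0: X
Step 1: X  (used choices [1])
Step 2: XA  (used choices [2])
Step 3: XAAA  (used choices [2])

Answer: XAAA


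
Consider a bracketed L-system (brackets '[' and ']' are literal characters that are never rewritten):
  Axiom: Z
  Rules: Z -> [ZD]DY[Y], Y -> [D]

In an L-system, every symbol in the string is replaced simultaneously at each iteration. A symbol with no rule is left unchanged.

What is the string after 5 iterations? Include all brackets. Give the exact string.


Step 0: Z
Step 1: [ZD]DY[Y]
Step 2: [[ZD]DY[Y]D]D[D][[D]]
Step 3: [[[ZD]DY[Y]D]D[D][[D]]D]D[D][[D]]
Step 4: [[[[ZD]DY[Y]D]D[D][[D]]D]D[D][[D]]D]D[D][[D]]
Step 5: [[[[[ZD]DY[Y]D]D[D][[D]]D]D[D][[D]]D]D[D][[D]]D]D[D][[D]]

Answer: [[[[[ZD]DY[Y]D]D[D][[D]]D]D[D][[D]]D]D[D][[D]]D]D[D][[D]]


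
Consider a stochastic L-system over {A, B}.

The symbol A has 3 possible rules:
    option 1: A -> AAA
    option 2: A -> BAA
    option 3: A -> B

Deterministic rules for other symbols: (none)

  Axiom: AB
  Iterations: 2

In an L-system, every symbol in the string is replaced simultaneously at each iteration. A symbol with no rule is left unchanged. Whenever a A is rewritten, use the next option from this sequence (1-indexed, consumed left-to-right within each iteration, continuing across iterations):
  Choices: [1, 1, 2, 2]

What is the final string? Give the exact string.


Step 0: AB
Step 1: AAAB  (used choices [1])
Step 2: AAABAABAAB  (used choices [1, 2, 2])

Answer: AAABAABAAB


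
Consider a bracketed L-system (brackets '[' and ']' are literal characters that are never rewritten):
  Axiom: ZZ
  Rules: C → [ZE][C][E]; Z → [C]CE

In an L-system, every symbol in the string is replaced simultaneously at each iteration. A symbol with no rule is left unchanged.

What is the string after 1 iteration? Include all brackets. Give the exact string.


Answer: [C]CE[C]CE

Derivation:
Step 0: ZZ
Step 1: [C]CE[C]CE


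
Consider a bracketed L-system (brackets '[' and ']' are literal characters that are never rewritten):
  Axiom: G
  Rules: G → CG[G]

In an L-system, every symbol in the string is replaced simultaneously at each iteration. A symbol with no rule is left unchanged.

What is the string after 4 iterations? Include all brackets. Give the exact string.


Step 0: G
Step 1: CG[G]
Step 2: CCG[G][CG[G]]
Step 3: CCCG[G][CG[G]][CCG[G][CG[G]]]
Step 4: CCCCG[G][CG[G]][CCG[G][CG[G]]][CCCG[G][CG[G]][CCG[G][CG[G]]]]

Answer: CCCCG[G][CG[G]][CCG[G][CG[G]]][CCCG[G][CG[G]][CCG[G][CG[G]]]]


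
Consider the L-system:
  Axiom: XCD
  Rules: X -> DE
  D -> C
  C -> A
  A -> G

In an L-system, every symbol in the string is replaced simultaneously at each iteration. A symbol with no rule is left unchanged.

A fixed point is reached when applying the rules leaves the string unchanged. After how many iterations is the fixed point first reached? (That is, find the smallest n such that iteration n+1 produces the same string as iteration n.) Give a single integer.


Step 0: XCD
Step 1: DEAC
Step 2: CEGA
Step 3: AEGG
Step 4: GEGG
Step 5: GEGG  (unchanged — fixed point at step 4)

Answer: 4


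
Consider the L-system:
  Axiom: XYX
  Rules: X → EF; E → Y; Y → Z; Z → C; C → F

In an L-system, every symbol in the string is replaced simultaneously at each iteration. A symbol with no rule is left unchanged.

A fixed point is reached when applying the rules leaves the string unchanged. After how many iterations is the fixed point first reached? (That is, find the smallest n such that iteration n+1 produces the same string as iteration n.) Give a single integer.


Answer: 5

Derivation:
Step 0: XYX
Step 1: EFZEF
Step 2: YFCYF
Step 3: ZFFZF
Step 4: CFFCF
Step 5: FFFFF
Step 6: FFFFF  (unchanged — fixed point at step 5)


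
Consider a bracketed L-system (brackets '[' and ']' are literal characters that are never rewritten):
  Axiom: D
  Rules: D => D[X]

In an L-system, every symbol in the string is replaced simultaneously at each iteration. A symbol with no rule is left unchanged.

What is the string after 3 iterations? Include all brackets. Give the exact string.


Step 0: D
Step 1: D[X]
Step 2: D[X][X]
Step 3: D[X][X][X]

Answer: D[X][X][X]


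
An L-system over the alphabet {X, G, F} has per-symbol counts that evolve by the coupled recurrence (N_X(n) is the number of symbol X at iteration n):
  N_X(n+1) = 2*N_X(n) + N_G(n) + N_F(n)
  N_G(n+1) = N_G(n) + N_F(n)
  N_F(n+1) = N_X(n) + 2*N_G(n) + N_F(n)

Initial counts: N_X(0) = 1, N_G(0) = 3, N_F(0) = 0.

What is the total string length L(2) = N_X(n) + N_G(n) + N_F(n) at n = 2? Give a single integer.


Answer: 48

Derivation:
Step 0: N_X=1, N_G=3, N_F=0, L=4
Step 1: N_X=5, N_G=3, N_F=7, L=15
Step 2: N_X=20, N_G=10, N_F=18, L=48


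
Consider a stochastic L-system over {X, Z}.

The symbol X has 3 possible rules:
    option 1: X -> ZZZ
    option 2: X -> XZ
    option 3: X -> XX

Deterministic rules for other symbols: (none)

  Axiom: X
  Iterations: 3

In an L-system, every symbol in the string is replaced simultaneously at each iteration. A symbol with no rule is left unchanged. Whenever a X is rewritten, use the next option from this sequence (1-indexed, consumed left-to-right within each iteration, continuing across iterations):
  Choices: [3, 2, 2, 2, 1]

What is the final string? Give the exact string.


Step 0: X
Step 1: XX  (used choices [3])
Step 2: XZXZ  (used choices [2, 2])
Step 3: XZZZZZZ  (used choices [2, 1])

Answer: XZZZZZZ


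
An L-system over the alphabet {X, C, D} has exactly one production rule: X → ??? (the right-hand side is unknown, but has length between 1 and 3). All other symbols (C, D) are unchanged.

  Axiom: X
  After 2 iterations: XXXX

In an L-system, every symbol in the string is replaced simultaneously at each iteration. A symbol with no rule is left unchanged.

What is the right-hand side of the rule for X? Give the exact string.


Answer: XX

Derivation:
Trying X → XX:
  Step 0: X
  Step 1: XX
  Step 2: XXXX
Matches the given result.


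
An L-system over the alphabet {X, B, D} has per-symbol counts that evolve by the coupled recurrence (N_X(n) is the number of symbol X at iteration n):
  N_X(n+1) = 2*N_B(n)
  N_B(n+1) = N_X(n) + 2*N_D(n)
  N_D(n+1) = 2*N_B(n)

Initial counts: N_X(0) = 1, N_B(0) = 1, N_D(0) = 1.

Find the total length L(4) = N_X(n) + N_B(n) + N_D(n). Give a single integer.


Answer: 108

Derivation:
Step 0: N_X=1, N_B=1, N_D=1, L=3
Step 1: N_X=2, N_B=3, N_D=2, L=7
Step 2: N_X=6, N_B=6, N_D=6, L=18
Step 3: N_X=12, N_B=18, N_D=12, L=42
Step 4: N_X=36, N_B=36, N_D=36, L=108


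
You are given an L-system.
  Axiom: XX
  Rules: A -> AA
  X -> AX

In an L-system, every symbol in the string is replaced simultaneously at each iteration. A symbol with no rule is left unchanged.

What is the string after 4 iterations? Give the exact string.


Answer: AAAAAAAAAAAAAAAXAAAAAAAAAAAAAAAX

Derivation:
Step 0: XX
Step 1: AXAX
Step 2: AAAXAAAX
Step 3: AAAAAAAXAAAAAAAX
Step 4: AAAAAAAAAAAAAAAXAAAAAAAAAAAAAAAX


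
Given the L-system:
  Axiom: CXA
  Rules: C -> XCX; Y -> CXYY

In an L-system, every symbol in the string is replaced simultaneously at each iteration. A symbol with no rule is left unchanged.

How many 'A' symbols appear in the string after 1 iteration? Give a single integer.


Answer: 1

Derivation:
Step 0: CXA  (1 'A')
Step 1: XCXXA  (1 'A')


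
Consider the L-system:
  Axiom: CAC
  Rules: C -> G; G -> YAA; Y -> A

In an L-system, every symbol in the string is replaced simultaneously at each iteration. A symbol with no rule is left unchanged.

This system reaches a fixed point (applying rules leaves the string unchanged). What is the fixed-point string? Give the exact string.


Answer: AAAAAAA

Derivation:
Step 0: CAC
Step 1: GAG
Step 2: YAAAYAA
Step 3: AAAAAAA
Step 4: AAAAAAA  (unchanged — fixed point at step 3)


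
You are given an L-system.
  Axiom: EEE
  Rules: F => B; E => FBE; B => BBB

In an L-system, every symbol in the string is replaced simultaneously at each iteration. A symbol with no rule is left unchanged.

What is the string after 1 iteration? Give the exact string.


Step 0: EEE
Step 1: FBEFBEFBE

Answer: FBEFBEFBE


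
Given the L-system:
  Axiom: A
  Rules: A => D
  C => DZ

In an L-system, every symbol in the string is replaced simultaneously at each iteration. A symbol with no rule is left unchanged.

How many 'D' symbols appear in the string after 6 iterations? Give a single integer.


Answer: 1

Derivation:
Step 0: A  (0 'D')
Step 1: D  (1 'D')
Step 2: D  (1 'D')
Step 3: D  (1 'D')
Step 4: D  (1 'D')
Step 5: D  (1 'D')
Step 6: D  (1 'D')


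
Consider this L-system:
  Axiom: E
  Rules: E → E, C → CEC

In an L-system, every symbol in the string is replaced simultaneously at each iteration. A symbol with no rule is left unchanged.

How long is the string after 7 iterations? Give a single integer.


Step 0: length = 1
Step 1: length = 1
Step 2: length = 1
Step 3: length = 1
Step 4: length = 1
Step 5: length = 1
Step 6: length = 1
Step 7: length = 1

Answer: 1


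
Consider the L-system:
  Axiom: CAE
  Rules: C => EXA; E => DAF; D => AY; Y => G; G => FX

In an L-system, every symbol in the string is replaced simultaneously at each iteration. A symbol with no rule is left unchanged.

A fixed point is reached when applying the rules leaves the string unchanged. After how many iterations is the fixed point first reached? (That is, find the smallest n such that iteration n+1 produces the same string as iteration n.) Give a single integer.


Step 0: CAE
Step 1: EXAADAF
Step 2: DAFXAAAYAF
Step 3: AYAFXAAAGAF
Step 4: AGAFXAAAFXAF
Step 5: AFXAFXAAAFXAF
Step 6: AFXAFXAAAFXAF  (unchanged — fixed point at step 5)

Answer: 5


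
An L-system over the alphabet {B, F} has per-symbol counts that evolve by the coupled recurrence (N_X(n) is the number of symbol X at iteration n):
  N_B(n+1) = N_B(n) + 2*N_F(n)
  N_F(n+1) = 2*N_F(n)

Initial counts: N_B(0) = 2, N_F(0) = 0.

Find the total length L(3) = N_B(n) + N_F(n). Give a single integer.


Answer: 2

Derivation:
Step 0: N_B=2, N_F=0, L=2
Step 1: N_B=2, N_F=0, L=2
Step 2: N_B=2, N_F=0, L=2
Step 3: N_B=2, N_F=0, L=2


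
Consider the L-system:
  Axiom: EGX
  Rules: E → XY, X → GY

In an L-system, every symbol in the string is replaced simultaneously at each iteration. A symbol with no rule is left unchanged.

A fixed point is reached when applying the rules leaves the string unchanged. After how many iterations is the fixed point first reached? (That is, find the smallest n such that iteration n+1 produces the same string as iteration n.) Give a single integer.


Step 0: EGX
Step 1: XYGGY
Step 2: GYYGGY
Step 3: GYYGGY  (unchanged — fixed point at step 2)

Answer: 2


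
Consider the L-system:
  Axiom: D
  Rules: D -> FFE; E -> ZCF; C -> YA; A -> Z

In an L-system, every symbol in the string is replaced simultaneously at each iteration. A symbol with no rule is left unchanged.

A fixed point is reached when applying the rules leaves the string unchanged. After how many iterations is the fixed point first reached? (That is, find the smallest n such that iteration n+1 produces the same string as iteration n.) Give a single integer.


Step 0: D
Step 1: FFE
Step 2: FFZCF
Step 3: FFZYAF
Step 4: FFZYZF
Step 5: FFZYZF  (unchanged — fixed point at step 4)

Answer: 4


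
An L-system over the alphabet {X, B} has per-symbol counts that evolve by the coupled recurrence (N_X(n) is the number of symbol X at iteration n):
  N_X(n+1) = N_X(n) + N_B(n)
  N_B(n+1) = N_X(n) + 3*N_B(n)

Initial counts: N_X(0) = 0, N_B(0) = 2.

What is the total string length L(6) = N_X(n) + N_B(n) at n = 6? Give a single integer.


Answer: 3824

Derivation:
Step 0: N_X=0, N_B=2, L=2
Step 1: N_X=2, N_B=6, L=8
Step 2: N_X=8, N_B=20, L=28
Step 3: N_X=28, N_B=68, L=96
Step 4: N_X=96, N_B=232, L=328
Step 5: N_X=328, N_B=792, L=1120
Step 6: N_X=1120, N_B=2704, L=3824


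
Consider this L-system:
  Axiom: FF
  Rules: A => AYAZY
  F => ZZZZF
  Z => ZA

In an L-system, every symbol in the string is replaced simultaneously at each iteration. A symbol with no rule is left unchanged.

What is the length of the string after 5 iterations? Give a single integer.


Answer: 714

Derivation:
Step 0: length = 2
Step 1: length = 10
Step 2: length = 26
Step 3: length = 82
Step 4: length = 250
Step 5: length = 714


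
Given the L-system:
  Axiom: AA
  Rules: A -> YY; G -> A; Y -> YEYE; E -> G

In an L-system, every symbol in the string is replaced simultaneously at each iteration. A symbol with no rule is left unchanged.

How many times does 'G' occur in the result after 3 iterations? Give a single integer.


Step 0: AA  (0 'G')
Step 1: YYYY  (0 'G')
Step 2: YEYEYEYEYEYEYEYE  (0 'G')
Step 3: YEYEGYEYEGYEYEGYEYEGYEYEGYEYEGYEYEGYEYEG  (8 'G')

Answer: 8


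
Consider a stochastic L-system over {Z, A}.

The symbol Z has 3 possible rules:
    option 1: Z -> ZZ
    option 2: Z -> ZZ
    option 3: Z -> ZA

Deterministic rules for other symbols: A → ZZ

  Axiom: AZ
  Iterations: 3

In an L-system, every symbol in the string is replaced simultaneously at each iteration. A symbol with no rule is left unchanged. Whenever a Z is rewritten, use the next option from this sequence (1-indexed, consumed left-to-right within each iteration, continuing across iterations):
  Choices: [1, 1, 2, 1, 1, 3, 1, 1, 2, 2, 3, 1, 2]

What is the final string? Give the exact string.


Answer: ZAZZZZZZZZZAZZZZ

Derivation:
Step 0: AZ
Step 1: ZZZZ  (used choices [1])
Step 2: ZZZZZZZZ  (used choices [1, 2, 1, 1])
Step 3: ZAZZZZZZZZZAZZZZ  (used choices [3, 1, 1, 2, 2, 3, 1, 2])


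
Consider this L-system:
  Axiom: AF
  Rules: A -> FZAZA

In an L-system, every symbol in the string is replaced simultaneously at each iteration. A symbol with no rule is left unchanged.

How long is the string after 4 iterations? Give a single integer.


Answer: 62

Derivation:
Step 0: length = 2
Step 1: length = 6
Step 2: length = 14
Step 3: length = 30
Step 4: length = 62


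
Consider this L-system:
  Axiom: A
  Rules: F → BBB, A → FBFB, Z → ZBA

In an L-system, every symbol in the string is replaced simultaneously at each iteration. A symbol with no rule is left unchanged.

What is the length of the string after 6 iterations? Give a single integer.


Answer: 8

Derivation:
Step 0: length = 1
Step 1: length = 4
Step 2: length = 8
Step 3: length = 8
Step 4: length = 8
Step 5: length = 8
Step 6: length = 8


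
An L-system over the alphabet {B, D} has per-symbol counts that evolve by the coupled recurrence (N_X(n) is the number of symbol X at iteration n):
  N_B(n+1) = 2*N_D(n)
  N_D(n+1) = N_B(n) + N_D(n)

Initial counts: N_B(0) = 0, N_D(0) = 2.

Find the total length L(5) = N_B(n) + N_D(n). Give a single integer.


Step 0: N_B=0, N_D=2, L=2
Step 1: N_B=4, N_D=2, L=6
Step 2: N_B=4, N_D=6, L=10
Step 3: N_B=12, N_D=10, L=22
Step 4: N_B=20, N_D=22, L=42
Step 5: N_B=44, N_D=42, L=86

Answer: 86


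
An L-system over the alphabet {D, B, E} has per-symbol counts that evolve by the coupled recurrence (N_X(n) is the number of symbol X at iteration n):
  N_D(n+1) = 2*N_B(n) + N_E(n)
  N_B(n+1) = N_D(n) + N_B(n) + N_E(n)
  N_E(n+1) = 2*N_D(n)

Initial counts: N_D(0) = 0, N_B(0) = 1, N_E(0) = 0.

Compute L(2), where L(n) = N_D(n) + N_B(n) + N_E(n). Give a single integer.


Step 0: N_D=0, N_B=1, N_E=0, L=1
Step 1: N_D=2, N_B=1, N_E=0, L=3
Step 2: N_D=2, N_B=3, N_E=4, L=9

Answer: 9


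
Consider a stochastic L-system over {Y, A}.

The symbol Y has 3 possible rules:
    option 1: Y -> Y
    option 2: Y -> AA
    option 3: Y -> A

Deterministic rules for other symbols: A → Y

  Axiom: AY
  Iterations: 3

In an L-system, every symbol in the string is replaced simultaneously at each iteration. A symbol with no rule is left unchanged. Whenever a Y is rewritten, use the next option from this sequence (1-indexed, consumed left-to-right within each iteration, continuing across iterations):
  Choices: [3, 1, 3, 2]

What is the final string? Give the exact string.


Answer: AAA

Derivation:
Step 0: AY
Step 1: YA  (used choices [3])
Step 2: YY  (used choices [1])
Step 3: AAA  (used choices [3, 2])


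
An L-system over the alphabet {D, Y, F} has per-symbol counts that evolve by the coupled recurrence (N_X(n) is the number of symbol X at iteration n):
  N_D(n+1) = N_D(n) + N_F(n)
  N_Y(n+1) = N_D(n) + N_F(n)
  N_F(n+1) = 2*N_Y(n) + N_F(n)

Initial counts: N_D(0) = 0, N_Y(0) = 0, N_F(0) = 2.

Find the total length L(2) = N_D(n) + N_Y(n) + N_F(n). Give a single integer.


Answer: 14

Derivation:
Step 0: N_D=0, N_Y=0, N_F=2, L=2
Step 1: N_D=2, N_Y=2, N_F=2, L=6
Step 2: N_D=4, N_Y=4, N_F=6, L=14


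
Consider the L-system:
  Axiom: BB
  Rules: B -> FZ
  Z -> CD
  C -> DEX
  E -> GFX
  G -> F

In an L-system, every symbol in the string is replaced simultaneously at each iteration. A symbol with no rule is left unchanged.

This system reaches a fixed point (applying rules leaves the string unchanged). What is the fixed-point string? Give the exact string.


Answer: FDFFXXDFDFFXXD

Derivation:
Step 0: BB
Step 1: FZFZ
Step 2: FCDFCD
Step 3: FDEXDFDEXD
Step 4: FDGFXXDFDGFXXD
Step 5: FDFFXXDFDFFXXD
Step 6: FDFFXXDFDFFXXD  (unchanged — fixed point at step 5)


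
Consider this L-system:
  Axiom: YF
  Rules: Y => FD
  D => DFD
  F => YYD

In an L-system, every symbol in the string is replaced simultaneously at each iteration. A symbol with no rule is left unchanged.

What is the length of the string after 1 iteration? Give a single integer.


Answer: 5

Derivation:
Step 0: length = 2
Step 1: length = 5


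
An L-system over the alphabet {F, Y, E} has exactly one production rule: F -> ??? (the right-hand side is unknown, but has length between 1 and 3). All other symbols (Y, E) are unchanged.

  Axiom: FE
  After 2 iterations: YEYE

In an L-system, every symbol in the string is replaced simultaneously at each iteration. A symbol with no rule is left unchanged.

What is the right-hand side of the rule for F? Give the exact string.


Answer: YEY

Derivation:
Trying F -> YEY:
  Step 0: FE
  Step 1: YEYE
  Step 2: YEYE
Matches the given result.


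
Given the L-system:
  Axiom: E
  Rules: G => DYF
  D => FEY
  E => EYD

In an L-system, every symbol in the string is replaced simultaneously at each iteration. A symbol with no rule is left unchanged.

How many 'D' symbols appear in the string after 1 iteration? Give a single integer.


Answer: 1

Derivation:
Step 0: E  (0 'D')
Step 1: EYD  (1 'D')


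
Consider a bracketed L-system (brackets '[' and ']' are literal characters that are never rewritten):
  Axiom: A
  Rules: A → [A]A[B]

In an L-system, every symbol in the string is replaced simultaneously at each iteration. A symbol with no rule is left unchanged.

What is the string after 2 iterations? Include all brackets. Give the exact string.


Step 0: A
Step 1: [A]A[B]
Step 2: [[A]A[B]][A]A[B][B]

Answer: [[A]A[B]][A]A[B][B]


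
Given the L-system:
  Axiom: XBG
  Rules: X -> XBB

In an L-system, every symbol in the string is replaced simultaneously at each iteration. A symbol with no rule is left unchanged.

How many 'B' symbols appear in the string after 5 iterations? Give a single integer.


Answer: 11

Derivation:
Step 0: XBG  (1 'B')
Step 1: XBBBG  (3 'B')
Step 2: XBBBBBG  (5 'B')
Step 3: XBBBBBBBG  (7 'B')
Step 4: XBBBBBBBBBG  (9 'B')
Step 5: XBBBBBBBBBBBG  (11 'B')


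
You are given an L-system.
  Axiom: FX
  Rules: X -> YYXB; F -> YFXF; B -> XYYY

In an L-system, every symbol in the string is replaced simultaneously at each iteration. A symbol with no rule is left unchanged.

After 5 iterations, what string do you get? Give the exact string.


Answer: YYYYYFXFYYXBYFXFYYYYXBXYYYYYFXFYYXBYFXFYYYYYYXBXYYYYYXBYYYYYYFXFYYXBYFXFYYYYXBXYYYYYFXFYYXBYFXFYYYYYYYYXBXYYYYYXBYYYYYYYXBXYYYYYYYYYYFXFYYXBYFXFYYYYXBXYYYYYFXFYYXBYFXFYYYYYYXBXYYYYYXBYYYYYYFXFYYXBYFXFYYYYXBXYYYYYFXFYYXBYFXFYYYYYYYYYYXBXYYYYYXBYYYYYYYXBXYYYYYYYYYYYYXBXYYYYYXBYYYYYY

Derivation:
Step 0: FX
Step 1: YFXFYYXB
Step 2: YYFXFYYXBYFXFYYYYXBXYYY
Step 3: YYYFXFYYXBYFXFYYYYXBXYYYYYFXFYYXBYFXFYYYYYYXBXYYYYYXBYYY
Step 4: YYYYFXFYYXBYFXFYYYYXBXYYYYYFXFYYXBYFXFYYYYYYXBXYYYYYXBYYYYYYFXFYYXBYFXFYYYYXBXYYYYYFXFYYXBYFXFYYYYYYYYXBXYYYYYXBYYYYYYYXBXYYYYYY
Step 5: YYYYYFXFYYXBYFXFYYYYXBXYYYYYFXFYYXBYFXFYYYYYYXBXYYYYYXBYYYYYYFXFYYXBYFXFYYYYXBXYYYYYFXFYYXBYFXFYYYYYYYYXBXYYYYYXBYYYYYYYXBXYYYYYYYYYYFXFYYXBYFXFYYYYXBXYYYYYFXFYYXBYFXFYYYYYYXBXYYYYYXBYYYYYYFXFYYXBYFXFYYYYXBXYYYYYFXFYYXBYFXFYYYYYYYYYYXBXYYYYYXBYYYYYYYXBXYYYYYYYYYYYYXBXYYYYYXBYYYYYY


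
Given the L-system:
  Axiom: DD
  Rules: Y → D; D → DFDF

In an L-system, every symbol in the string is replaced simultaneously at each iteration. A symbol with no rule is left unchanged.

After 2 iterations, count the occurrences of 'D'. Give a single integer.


Step 0: DD  (2 'D')
Step 1: DFDFDFDF  (4 'D')
Step 2: DFDFFDFDFFDFDFFDFDFF  (8 'D')

Answer: 8


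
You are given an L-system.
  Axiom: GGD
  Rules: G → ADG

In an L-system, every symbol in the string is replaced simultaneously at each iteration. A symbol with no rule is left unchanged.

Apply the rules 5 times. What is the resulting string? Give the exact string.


Answer: ADADADADADGADADADADADGD

Derivation:
Step 0: GGD
Step 1: ADGADGD
Step 2: ADADGADADGD
Step 3: ADADADGADADADGD
Step 4: ADADADADGADADADADGD
Step 5: ADADADADADGADADADADADGD


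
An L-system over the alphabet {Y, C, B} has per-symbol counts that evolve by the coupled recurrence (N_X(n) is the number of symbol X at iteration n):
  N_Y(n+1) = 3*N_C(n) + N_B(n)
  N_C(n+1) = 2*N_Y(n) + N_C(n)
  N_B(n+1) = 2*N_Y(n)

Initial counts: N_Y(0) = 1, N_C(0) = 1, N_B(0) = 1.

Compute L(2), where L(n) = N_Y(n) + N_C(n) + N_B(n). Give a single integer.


Step 0: N_Y=1, N_C=1, N_B=1, L=3
Step 1: N_Y=4, N_C=3, N_B=2, L=9
Step 2: N_Y=11, N_C=11, N_B=8, L=30

Answer: 30


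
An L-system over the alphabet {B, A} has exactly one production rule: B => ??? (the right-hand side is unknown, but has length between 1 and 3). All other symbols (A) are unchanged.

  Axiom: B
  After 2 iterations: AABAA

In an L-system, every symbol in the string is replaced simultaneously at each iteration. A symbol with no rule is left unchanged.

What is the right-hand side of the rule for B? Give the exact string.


Answer: ABA

Derivation:
Trying B => ABA:
  Step 0: B
  Step 1: ABA
  Step 2: AABAA
Matches the given result.


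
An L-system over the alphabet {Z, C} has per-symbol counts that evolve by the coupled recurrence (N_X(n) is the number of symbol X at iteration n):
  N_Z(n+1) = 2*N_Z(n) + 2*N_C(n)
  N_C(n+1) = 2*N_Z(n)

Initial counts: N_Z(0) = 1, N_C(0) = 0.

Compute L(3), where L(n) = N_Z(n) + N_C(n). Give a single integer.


Answer: 40

Derivation:
Step 0: N_Z=1, N_C=0, L=1
Step 1: N_Z=2, N_C=2, L=4
Step 2: N_Z=8, N_C=4, L=12
Step 3: N_Z=24, N_C=16, L=40


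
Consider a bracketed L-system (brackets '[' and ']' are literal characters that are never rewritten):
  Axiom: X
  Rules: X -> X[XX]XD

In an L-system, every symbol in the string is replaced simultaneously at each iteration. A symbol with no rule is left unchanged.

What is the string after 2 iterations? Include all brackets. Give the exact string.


Step 0: X
Step 1: X[XX]XD
Step 2: X[XX]XD[X[XX]XDX[XX]XD]X[XX]XDD

Answer: X[XX]XD[X[XX]XDX[XX]XD]X[XX]XDD


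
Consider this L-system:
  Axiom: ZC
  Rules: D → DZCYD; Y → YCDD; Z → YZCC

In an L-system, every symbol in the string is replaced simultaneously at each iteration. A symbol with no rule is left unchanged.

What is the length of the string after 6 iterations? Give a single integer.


Answer: 875

Derivation:
Step 0: length = 2
Step 1: length = 5
Step 2: length = 11
Step 3: length = 28
Step 4: length = 84
Step 5: length = 269
Step 6: length = 875


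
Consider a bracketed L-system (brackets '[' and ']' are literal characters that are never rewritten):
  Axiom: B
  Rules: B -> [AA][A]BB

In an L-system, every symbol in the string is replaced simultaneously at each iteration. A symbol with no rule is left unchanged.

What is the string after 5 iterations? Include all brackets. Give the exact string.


Answer: [AA][A][AA][A][AA][A][AA][A][AA][A]BB[AA][A]BB[AA][A][AA][A]BB[AA][A]BB[AA][A][AA][A][AA][A]BB[AA][A]BB[AA][A][AA][A]BB[AA][A]BB[AA][A][AA][A][AA][A][AA][A]BB[AA][A]BB[AA][A][AA][A]BB[AA][A]BB[AA][A][AA][A][AA][A]BB[AA][A]BB[AA][A][AA][A]BB[AA][A]BB

Derivation:
Step 0: B
Step 1: [AA][A]BB
Step 2: [AA][A][AA][A]BB[AA][A]BB
Step 3: [AA][A][AA][A][AA][A]BB[AA][A]BB[AA][A][AA][A]BB[AA][A]BB
Step 4: [AA][A][AA][A][AA][A][AA][A]BB[AA][A]BB[AA][A][AA][A]BB[AA][A]BB[AA][A][AA][A][AA][A]BB[AA][A]BB[AA][A][AA][A]BB[AA][A]BB
Step 5: [AA][A][AA][A][AA][A][AA][A][AA][A]BB[AA][A]BB[AA][A][AA][A]BB[AA][A]BB[AA][A][AA][A][AA][A]BB[AA][A]BB[AA][A][AA][A]BB[AA][A]BB[AA][A][AA][A][AA][A][AA][A]BB[AA][A]BB[AA][A][AA][A]BB[AA][A]BB[AA][A][AA][A][AA][A]BB[AA][A]BB[AA][A][AA][A]BB[AA][A]BB


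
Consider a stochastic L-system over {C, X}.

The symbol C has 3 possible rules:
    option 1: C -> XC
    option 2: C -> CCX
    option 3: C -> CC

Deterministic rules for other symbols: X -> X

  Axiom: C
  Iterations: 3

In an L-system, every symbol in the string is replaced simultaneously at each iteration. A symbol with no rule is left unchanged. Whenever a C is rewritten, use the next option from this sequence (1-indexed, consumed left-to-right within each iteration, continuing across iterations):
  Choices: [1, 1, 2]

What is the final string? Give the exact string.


Answer: XXCCX

Derivation:
Step 0: C
Step 1: XC  (used choices [1])
Step 2: XXC  (used choices [1])
Step 3: XXCCX  (used choices [2])


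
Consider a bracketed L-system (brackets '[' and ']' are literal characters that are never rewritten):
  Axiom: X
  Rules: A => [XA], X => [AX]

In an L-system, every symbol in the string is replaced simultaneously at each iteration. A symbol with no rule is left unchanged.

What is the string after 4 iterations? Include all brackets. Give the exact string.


Answer: [[[[XA][AX]][[AX][XA]]][[[AX][XA]][[XA][AX]]]]

Derivation:
Step 0: X
Step 1: [AX]
Step 2: [[XA][AX]]
Step 3: [[[AX][XA]][[XA][AX]]]
Step 4: [[[[XA][AX]][[AX][XA]]][[[AX][XA]][[XA][AX]]]]


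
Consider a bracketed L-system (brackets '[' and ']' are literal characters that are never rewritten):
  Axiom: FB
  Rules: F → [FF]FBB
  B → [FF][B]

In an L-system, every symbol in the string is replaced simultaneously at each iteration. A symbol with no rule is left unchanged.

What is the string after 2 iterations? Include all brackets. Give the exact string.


Answer: [[FF]FBB[FF]FBB][FF]FBB[FF][B][FF][B][[FF]FBB[FF]FBB][[FF][B]]

Derivation:
Step 0: FB
Step 1: [FF]FBB[FF][B]
Step 2: [[FF]FBB[FF]FBB][FF]FBB[FF][B][FF][B][[FF]FBB[FF]FBB][[FF][B]]


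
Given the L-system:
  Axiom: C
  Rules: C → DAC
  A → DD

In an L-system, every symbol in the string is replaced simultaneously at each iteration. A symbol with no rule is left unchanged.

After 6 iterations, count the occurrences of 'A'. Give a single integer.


Answer: 1

Derivation:
Step 0: C  (0 'A')
Step 1: DAC  (1 'A')
Step 2: DDDDAC  (1 'A')
Step 3: DDDDDDDAC  (1 'A')
Step 4: DDDDDDDDDDAC  (1 'A')
Step 5: DDDDDDDDDDDDDAC  (1 'A')
Step 6: DDDDDDDDDDDDDDDDAC  (1 'A')


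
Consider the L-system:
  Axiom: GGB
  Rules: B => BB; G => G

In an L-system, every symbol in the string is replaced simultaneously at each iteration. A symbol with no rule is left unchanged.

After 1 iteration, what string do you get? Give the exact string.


Answer: GGBB

Derivation:
Step 0: GGB
Step 1: GGBB


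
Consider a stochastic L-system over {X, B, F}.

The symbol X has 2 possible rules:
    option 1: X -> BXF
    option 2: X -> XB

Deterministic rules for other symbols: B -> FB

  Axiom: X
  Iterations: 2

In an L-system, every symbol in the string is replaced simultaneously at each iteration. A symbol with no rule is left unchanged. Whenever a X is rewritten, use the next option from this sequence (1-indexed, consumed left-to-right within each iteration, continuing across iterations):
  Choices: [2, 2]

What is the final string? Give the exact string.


Answer: XBFB

Derivation:
Step 0: X
Step 1: XB  (used choices [2])
Step 2: XBFB  (used choices [2])


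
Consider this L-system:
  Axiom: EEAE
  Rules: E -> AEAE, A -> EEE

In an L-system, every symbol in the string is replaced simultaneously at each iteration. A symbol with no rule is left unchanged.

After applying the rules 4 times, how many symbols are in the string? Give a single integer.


Step 0: length = 4
Step 1: length = 15
Step 2: length = 54
Step 3: length = 198
Step 4: length = 720

Answer: 720


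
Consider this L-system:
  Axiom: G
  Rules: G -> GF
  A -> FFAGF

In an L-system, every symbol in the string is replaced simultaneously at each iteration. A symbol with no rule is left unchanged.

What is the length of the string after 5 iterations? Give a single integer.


Answer: 6

Derivation:
Step 0: length = 1
Step 1: length = 2
Step 2: length = 3
Step 3: length = 4
Step 4: length = 5
Step 5: length = 6


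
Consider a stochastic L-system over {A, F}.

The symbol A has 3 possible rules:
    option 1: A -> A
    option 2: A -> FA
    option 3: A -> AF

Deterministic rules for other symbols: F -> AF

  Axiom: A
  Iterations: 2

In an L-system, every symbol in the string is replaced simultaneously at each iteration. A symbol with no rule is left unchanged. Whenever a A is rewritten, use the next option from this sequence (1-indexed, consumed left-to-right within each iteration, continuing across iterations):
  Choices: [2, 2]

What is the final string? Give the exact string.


Step 0: A
Step 1: FA  (used choices [2])
Step 2: AFFA  (used choices [2])

Answer: AFFA


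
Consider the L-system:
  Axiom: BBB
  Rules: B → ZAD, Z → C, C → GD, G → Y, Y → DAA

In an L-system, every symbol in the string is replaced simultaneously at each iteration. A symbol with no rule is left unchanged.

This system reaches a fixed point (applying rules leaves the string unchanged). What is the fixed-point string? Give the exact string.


Answer: DAADADDAADADDAADAD

Derivation:
Step 0: BBB
Step 1: ZADZADZAD
Step 2: CADCADCAD
Step 3: GDADGDADGDAD
Step 4: YDADYDADYDAD
Step 5: DAADADDAADADDAADAD
Step 6: DAADADDAADADDAADAD  (unchanged — fixed point at step 5)


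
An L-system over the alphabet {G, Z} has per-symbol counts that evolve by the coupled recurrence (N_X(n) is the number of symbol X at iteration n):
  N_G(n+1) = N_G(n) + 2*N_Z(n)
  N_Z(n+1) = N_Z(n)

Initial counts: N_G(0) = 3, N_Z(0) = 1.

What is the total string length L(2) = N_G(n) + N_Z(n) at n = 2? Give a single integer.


Answer: 8

Derivation:
Step 0: N_G=3, N_Z=1, L=4
Step 1: N_G=5, N_Z=1, L=6
Step 2: N_G=7, N_Z=1, L=8


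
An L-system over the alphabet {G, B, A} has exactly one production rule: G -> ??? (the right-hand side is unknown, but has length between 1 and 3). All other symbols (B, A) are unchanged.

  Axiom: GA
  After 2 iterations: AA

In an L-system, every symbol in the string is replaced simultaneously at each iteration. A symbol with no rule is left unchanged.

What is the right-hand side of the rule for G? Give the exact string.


Trying G -> A:
  Step 0: GA
  Step 1: AA
  Step 2: AA
Matches the given result.

Answer: A


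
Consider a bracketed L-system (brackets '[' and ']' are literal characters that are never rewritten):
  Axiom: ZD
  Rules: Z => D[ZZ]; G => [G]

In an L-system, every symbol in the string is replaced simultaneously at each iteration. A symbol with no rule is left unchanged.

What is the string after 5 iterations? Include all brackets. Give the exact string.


Step 0: ZD
Step 1: D[ZZ]D
Step 2: D[D[ZZ]D[ZZ]]D
Step 3: D[D[D[ZZ]D[ZZ]]D[D[ZZ]D[ZZ]]]D
Step 4: D[D[D[D[ZZ]D[ZZ]]D[D[ZZ]D[ZZ]]]D[D[D[ZZ]D[ZZ]]D[D[ZZ]D[ZZ]]]]D
Step 5: D[D[D[D[D[ZZ]D[ZZ]]D[D[ZZ]D[ZZ]]]D[D[D[ZZ]D[ZZ]]D[D[ZZ]D[ZZ]]]]D[D[D[D[ZZ]D[ZZ]]D[D[ZZ]D[ZZ]]]D[D[D[ZZ]D[ZZ]]D[D[ZZ]D[ZZ]]]]]D

Answer: D[D[D[D[D[ZZ]D[ZZ]]D[D[ZZ]D[ZZ]]]D[D[D[ZZ]D[ZZ]]D[D[ZZ]D[ZZ]]]]D[D[D[D[ZZ]D[ZZ]]D[D[ZZ]D[ZZ]]]D[D[D[ZZ]D[ZZ]]D[D[ZZ]D[ZZ]]]]]D


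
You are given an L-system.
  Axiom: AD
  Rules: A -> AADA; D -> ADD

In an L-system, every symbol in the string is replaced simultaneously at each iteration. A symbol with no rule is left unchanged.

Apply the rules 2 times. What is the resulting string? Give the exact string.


Step 0: AD
Step 1: AADAADD
Step 2: AADAAADAADDAADAAADAADDADD

Answer: AADAAADAADDAADAAADAADDADD


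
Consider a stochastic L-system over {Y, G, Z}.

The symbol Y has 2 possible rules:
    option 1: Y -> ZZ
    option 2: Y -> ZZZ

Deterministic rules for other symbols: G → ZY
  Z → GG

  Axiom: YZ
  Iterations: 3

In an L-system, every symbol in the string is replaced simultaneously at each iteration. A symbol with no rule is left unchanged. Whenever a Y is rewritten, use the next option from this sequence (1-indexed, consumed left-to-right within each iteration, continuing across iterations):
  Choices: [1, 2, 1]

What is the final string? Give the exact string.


Step 0: YZ
Step 1: ZZGG  (used choices [1])
Step 2: GGGGZYZY  (used choices [])
Step 3: ZYZYZYZYGGZZZGGZZ  (used choices [2, 1])

Answer: ZYZYZYZYGGZZZGGZZ


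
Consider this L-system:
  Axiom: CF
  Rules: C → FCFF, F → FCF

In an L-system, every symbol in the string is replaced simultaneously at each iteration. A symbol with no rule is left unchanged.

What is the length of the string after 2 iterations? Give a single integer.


Answer: 23

Derivation:
Step 0: length = 2
Step 1: length = 7
Step 2: length = 23


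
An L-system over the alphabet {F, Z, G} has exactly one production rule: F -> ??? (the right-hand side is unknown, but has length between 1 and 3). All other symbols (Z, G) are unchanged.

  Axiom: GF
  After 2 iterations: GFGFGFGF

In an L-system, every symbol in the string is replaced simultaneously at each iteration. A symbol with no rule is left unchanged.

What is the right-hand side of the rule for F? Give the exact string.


Answer: FGF

Derivation:
Trying F -> FGF:
  Step 0: GF
  Step 1: GFGF
  Step 2: GFGFGFGF
Matches the given result.


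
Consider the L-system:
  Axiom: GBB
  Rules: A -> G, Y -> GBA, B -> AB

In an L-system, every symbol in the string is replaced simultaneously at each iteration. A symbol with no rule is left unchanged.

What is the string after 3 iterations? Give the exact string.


Answer: GGGABGGAB

Derivation:
Step 0: GBB
Step 1: GABAB
Step 2: GGABGAB
Step 3: GGGABGGAB


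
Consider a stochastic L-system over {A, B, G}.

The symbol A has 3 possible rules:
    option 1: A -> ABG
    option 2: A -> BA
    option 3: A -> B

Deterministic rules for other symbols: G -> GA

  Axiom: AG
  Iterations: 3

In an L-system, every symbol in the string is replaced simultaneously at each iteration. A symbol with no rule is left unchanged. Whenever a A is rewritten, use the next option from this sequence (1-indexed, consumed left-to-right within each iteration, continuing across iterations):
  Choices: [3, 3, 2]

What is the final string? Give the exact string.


Step 0: AG
Step 1: BGA  (used choices [3])
Step 2: BGAB  (used choices [3])
Step 3: BGABAB  (used choices [2])

Answer: BGABAB


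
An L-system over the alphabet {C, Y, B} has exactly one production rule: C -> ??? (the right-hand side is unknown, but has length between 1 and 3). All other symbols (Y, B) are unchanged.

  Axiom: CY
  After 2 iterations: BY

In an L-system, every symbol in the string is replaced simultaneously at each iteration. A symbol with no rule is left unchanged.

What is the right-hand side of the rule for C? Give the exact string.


Answer: B

Derivation:
Trying C -> B:
  Step 0: CY
  Step 1: BY
  Step 2: BY
Matches the given result.


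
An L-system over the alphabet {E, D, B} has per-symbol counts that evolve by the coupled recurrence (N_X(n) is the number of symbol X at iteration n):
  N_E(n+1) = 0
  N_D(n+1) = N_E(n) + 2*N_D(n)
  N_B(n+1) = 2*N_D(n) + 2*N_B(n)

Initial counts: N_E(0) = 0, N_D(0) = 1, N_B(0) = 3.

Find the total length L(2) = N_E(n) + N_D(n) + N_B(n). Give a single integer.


Answer: 24

Derivation:
Step 0: N_E=0, N_D=1, N_B=3, L=4
Step 1: N_E=0, N_D=2, N_B=8, L=10
Step 2: N_E=0, N_D=4, N_B=20, L=24


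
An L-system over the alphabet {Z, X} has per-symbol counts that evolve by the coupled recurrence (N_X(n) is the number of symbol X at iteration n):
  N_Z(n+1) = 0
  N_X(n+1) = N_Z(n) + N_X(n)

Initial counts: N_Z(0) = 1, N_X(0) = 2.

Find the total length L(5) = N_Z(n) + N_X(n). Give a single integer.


Step 0: N_Z=1, N_X=2, L=3
Step 1: N_Z=0, N_X=3, L=3
Step 2: N_Z=0, N_X=3, L=3
Step 3: N_Z=0, N_X=3, L=3
Step 4: N_Z=0, N_X=3, L=3
Step 5: N_Z=0, N_X=3, L=3

Answer: 3


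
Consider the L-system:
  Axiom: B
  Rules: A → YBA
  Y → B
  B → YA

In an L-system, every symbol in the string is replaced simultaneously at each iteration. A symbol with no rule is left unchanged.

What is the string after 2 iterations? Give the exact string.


Answer: BYBA

Derivation:
Step 0: B
Step 1: YA
Step 2: BYBA


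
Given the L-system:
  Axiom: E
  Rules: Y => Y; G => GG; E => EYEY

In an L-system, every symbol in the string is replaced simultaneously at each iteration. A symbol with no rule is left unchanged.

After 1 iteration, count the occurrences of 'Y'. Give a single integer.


Answer: 2

Derivation:
Step 0: E  (0 'Y')
Step 1: EYEY  (2 'Y')
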